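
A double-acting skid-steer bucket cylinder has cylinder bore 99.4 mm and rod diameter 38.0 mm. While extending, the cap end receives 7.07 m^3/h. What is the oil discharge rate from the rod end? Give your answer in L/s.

Cap-side area A_cap = π/4 × (99.4 mm)² = 7760 mm^2
Rod-side annular area A_ann = π/4 × (99.4² − 38.0²) = 6626 mm^2
Piston speed v = Q_in/A_cap; rod-end outflow Q_out = v × A_ann = Q_in × A_ann/A_cap.

Q_out ≈ 1.68 L/s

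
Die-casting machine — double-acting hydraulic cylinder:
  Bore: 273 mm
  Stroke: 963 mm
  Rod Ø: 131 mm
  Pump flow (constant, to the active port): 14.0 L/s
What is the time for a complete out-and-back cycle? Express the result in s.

t ≈ 7.13 s

Cap-side area A_cap = π/4 × (273 mm)² = 58530 mm^2
Rod-side annular area A_ann = π/4 × (273² − 131²) = 45060 mm^2
t_ext = A_cap·L/Q = 4.026 s
t_ret = A_ann·L/Q = 3.099 s
t_cycle = t_ext + t_ret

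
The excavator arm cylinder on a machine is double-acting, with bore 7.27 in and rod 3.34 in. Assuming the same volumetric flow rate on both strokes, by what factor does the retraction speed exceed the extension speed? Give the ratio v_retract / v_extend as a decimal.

v_ret/v_ext ≈ 1.27

Cap-side area A_cap = π/4 × (7.27 in)² = 41.51 in^2
Rod-side annular area A_ann = π/4 × (7.27² − 3.34²) = 32.75 in^2
For equal Q, v ∝ 1/A, so v_ret/v_ext = A_cap/A_ann.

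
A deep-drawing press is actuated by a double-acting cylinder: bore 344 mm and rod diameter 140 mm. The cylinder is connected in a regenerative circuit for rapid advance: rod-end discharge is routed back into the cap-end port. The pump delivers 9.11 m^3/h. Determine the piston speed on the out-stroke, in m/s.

v ≈ 0.164 m/s

In regeneration the rod-end outflow joins the pump flow into the cap end, so the net volume the pump must supply per unit advance equals the rod cross-section area.
Rod cross-section A_rod = π/4 × (140 mm)² = 15390 mm^2
v = Q_pump / A_rod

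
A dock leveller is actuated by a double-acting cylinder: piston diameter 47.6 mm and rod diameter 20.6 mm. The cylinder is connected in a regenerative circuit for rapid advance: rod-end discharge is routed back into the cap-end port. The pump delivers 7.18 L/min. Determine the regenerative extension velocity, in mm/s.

In regeneration the rod-end outflow joins the pump flow into the cap end, so the net volume the pump must supply per unit advance equals the rod cross-section area.
Rod cross-section A_rod = π/4 × (20.6 mm)² = 333.3 mm^2
v = Q_pump / A_rod

v ≈ 359 mm/s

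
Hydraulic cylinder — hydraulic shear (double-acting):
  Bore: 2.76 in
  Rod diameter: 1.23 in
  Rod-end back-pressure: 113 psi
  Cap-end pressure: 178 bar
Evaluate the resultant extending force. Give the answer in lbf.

Cap-side area A_cap = π/4 × (2.76 in)² = 5.983 in^2
Rod-side annular area A_ann = π/4 × (2.76² − 1.23²) = 4.795 in^2
Net thrust = P_cap·A_cap − P_rod·A_ann = 15450 lbf − 541.8 lbf

F ≈ 14900 lbf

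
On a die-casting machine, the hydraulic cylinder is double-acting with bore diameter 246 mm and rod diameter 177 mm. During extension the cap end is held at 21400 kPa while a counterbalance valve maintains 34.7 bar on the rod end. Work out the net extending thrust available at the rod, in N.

F ≈ 9.38e5 N

Cap-side area A_cap = π/4 × (246 mm)² = 47530 mm^2
Rod-side annular area A_ann = π/4 × (246² − 177²) = 22920 mm^2
Net thrust = P_cap·A_cap − P_rod·A_ann = 1.017e6 N − 79540 N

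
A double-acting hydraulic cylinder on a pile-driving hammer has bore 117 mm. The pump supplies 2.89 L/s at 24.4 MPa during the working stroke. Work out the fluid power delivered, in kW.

Hydraulic power = P × Q

W ≈ 70.5 kW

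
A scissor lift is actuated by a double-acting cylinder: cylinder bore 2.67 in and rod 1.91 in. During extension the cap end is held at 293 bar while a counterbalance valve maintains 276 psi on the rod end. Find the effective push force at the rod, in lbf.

Cap-side area A_cap = π/4 × (2.67 in)² = 5.599 in^2
Rod-side annular area A_ann = π/4 × (2.67² − 1.91²) = 2.734 in^2
Net thrust = P_cap·A_cap − P_rod·A_ann = 23790 lbf − 754.5 lbf

F ≈ 23000 lbf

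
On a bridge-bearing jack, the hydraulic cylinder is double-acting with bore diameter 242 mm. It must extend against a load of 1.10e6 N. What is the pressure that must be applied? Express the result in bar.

Cap-side area A_cap = π/4 × (242 mm)² = 46000 mm^2
P = F / A = 1.10e6 N / A

P ≈ 239 bar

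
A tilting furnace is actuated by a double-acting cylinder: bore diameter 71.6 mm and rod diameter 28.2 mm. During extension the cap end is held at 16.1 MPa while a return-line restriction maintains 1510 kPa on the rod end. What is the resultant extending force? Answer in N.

F ≈ 59700 N

Cap-side area A_cap = π/4 × (71.6 mm)² = 4026 mm^2
Rod-side annular area A_ann = π/4 × (71.6² − 28.2²) = 3402 mm^2
Net thrust = P_cap·A_cap − P_rod·A_ann = 64820 N − 5137 N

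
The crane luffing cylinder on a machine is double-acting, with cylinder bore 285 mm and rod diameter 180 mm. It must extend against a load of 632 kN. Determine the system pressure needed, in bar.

P ≈ 99.1 bar

Cap-side area A_cap = π/4 × (285 mm)² = 63790 mm^2
P = F / A = 632 kN / A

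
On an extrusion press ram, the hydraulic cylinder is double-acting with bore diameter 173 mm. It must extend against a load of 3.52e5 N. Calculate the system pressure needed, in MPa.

P ≈ 15.0 MPa

Cap-side area A_cap = π/4 × (173 mm)² = 23510 mm^2
P = F / A = 3.52e5 N / A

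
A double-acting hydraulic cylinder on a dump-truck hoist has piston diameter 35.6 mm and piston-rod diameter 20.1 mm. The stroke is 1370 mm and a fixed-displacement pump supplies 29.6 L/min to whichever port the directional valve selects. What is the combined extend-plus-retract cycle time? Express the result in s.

Cap-side area A_cap = π/4 × (35.6 mm)² = 995.4 mm^2
Rod-side annular area A_ann = π/4 × (35.6² − 20.1²) = 678.1 mm^2
t_ext = A_cap·L/Q = 2.764 s
t_ret = A_ann·L/Q = 1.883 s
t_cycle = t_ext + t_ret

t ≈ 4.65 s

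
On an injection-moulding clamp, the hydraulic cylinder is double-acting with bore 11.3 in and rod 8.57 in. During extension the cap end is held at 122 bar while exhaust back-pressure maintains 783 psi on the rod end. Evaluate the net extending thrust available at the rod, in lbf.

F ≈ 1.44e5 lbf

Cap-side area A_cap = π/4 × (11.3 in)² = 100.3 in^2
Rod-side annular area A_ann = π/4 × (11.3² − 8.57²) = 42.60 in^2
Net thrust = P_cap·A_cap − P_rod·A_ann = 1.775e5 lbf − 33360 lbf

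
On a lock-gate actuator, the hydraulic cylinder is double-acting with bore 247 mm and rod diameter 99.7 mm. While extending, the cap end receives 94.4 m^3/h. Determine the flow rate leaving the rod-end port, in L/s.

Cap-side area A_cap = π/4 × (247 mm)² = 47920 mm^2
Rod-side annular area A_ann = π/4 × (247² − 99.7²) = 40110 mm^2
Piston speed v = Q_in/A_cap; rod-end outflow Q_out = v × A_ann = Q_in × A_ann/A_cap.

Q_out ≈ 21.9 L/s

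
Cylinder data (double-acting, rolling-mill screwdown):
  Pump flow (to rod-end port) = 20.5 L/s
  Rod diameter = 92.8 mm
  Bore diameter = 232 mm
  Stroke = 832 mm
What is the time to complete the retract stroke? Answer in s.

t ≈ 1.44 s

Rod-side annular area A_ann = π/4 × (232² − 92.8²) = 35510 mm^2
Swept volume V = A × L; t = V / Q = A·L / Q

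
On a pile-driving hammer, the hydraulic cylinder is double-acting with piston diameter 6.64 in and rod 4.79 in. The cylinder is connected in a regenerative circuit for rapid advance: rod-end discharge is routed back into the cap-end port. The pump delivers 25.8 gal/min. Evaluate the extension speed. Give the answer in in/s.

v ≈ 5.51 in/s

In regeneration the rod-end outflow joins the pump flow into the cap end, so the net volume the pump must supply per unit advance equals the rod cross-section area.
Rod cross-section A_rod = π/4 × (4.79 in)² = 18.02 in^2
v = Q_pump / A_rod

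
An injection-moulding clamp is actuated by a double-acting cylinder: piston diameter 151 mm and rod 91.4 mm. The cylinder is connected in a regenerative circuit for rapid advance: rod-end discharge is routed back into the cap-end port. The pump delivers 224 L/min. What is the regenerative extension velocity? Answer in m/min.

In regeneration the rod-end outflow joins the pump flow into the cap end, so the net volume the pump must supply per unit advance equals the rod cross-section area.
Rod cross-section A_rod = π/4 × (91.4 mm)² = 6561 mm^2
v = Q_pump / A_rod

v ≈ 34.1 m/min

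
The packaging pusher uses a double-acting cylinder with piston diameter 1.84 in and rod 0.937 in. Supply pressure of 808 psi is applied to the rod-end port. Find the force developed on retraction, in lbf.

Rod-side annular area A_ann = π/4 × (1.84² − 0.937²) = 1.969 in^2
On retraction the pressure acts on the annular area (bore minus rod).
F = P × A_ann

F ≈ 1590 lbf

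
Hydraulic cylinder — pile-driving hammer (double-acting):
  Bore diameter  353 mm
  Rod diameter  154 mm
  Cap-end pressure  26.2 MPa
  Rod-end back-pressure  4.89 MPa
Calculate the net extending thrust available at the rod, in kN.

F ≈ 2180 kN

Cap-side area A_cap = π/4 × (353 mm)² = 97870 mm^2
Rod-side annular area A_ann = π/4 × (353² − 154²) = 79240 mm^2
Net thrust = P_cap·A_cap − P_rod·A_ann = 2564 kN − 387.5 kN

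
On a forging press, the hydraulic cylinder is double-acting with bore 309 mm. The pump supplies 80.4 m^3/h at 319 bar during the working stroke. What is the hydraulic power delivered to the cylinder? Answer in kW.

W ≈ 712 kW

Hydraulic power = P × Q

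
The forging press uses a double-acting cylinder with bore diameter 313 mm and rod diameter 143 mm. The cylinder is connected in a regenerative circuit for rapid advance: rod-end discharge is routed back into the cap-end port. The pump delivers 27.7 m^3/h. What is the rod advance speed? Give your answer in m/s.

In regeneration the rod-end outflow joins the pump flow into the cap end, so the net volume the pump must supply per unit advance equals the rod cross-section area.
Rod cross-section A_rod = π/4 × (143 mm)² = 16060 mm^2
v = Q_pump / A_rod

v ≈ 0.479 m/s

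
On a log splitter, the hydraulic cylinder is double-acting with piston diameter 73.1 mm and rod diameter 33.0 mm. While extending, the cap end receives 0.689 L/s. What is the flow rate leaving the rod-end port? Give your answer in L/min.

Cap-side area A_cap = π/4 × (73.1 mm)² = 4197 mm^2
Rod-side annular area A_ann = π/4 × (73.1² − 33.0²) = 3342 mm^2
Piston speed v = Q_in/A_cap; rod-end outflow Q_out = v × A_ann = Q_in × A_ann/A_cap.

Q_out ≈ 32.9 L/min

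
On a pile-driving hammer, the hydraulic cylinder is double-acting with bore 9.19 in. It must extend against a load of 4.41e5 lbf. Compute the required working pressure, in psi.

P ≈ 6650 psi

Cap-side area A_cap = π/4 × (9.19 in)² = 66.33 in^2
P = F / A = 4.41e5 lbf / A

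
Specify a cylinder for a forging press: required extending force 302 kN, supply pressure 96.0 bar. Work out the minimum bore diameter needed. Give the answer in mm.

D ≈ 200 mm

Extension force acts on the full piston face: F = P × (π/4)D².
D = √(4F / (πP)) = √(4 × 302 kN / (π × 96.0 bar))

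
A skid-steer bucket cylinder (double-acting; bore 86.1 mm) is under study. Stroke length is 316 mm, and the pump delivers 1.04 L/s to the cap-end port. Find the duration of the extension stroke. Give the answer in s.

t ≈ 1.77 s

Cap-side area A_cap = π/4 × (86.1 mm)² = 5822 mm^2
Swept volume V = A × L; t = V / Q = A·L / Q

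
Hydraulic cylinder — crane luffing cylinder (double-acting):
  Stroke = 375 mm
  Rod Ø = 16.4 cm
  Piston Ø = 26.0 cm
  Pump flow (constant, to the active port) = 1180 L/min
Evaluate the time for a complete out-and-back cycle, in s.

t ≈ 1.62 s

Cap-side area A_cap = π/4 × (26.0 cm)² = 530.9 cm^2
Rod-side annular area A_ann = π/4 × (26.0² − 16.4²) = 319.7 cm^2
t_ext = A_cap·L/Q = 1.012 s
t_ret = A_ann·L/Q = 0.6096 s
t_cycle = t_ext + t_ret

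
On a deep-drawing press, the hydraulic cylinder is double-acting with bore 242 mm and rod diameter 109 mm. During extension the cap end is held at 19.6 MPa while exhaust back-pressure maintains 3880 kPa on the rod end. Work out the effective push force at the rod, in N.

Cap-side area A_cap = π/4 × (242 mm)² = 46000 mm^2
Rod-side annular area A_ann = π/4 × (242² − 109²) = 36660 mm^2
Net thrust = P_cap·A_cap − P_rod·A_ann = 9.015e5 N − 1.423e5 N

F ≈ 7.59e5 N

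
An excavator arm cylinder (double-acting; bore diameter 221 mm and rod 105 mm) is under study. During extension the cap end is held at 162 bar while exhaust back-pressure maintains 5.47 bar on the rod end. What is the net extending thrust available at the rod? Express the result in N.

Cap-side area A_cap = π/4 × (221 mm)² = 38360 mm^2
Rod-side annular area A_ann = π/4 × (221² − 105²) = 29700 mm^2
Net thrust = P_cap·A_cap − P_rod·A_ann = 6.214e5 N − 16250 N

F ≈ 6.05e5 N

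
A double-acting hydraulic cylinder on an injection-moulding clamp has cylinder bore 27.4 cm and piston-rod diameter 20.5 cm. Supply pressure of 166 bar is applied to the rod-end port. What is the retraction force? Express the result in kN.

Rod-side annular area A_ann = π/4 × (27.4² − 20.5²) = 259.6 cm^2
On retraction the pressure acts on the annular area (bore minus rod).
F = P × A_ann

F ≈ 431 kN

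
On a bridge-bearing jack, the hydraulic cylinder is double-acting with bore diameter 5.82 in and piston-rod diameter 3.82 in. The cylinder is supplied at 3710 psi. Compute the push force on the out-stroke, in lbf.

F ≈ 98700 lbf

Cap-side area A_cap = π/4 × (5.82 in)² = 26.60 in^2
F = P × A_cap = 3710 psi × A_cap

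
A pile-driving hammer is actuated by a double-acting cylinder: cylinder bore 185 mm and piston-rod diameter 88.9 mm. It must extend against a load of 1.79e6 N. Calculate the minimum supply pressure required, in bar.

P ≈ 666 bar

Cap-side area A_cap = π/4 × (185 mm)² = 26880 mm^2
P = F / A = 1.79e6 N / A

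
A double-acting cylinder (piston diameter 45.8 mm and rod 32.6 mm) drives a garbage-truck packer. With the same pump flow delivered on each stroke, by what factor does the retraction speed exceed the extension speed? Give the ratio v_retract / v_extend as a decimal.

v_ret/v_ext ≈ 2.03

Cap-side area A_cap = π/4 × (45.8 mm)² = 1647 mm^2
Rod-side annular area A_ann = π/4 × (45.8² − 32.6²) = 812.8 mm^2
For equal Q, v ∝ 1/A, so v_ret/v_ext = A_cap/A_ann.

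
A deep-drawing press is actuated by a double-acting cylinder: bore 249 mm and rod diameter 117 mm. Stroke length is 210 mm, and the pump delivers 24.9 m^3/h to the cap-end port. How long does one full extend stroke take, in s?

t ≈ 1.48 s

Cap-side area A_cap = π/4 × (249 mm)² = 48700 mm^2
Swept volume V = A × L; t = V / Q = A·L / Q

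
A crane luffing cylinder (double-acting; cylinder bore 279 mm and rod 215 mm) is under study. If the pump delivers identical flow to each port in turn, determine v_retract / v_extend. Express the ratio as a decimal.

v_ret/v_ext ≈ 2.46

Cap-side area A_cap = π/4 × (279 mm)² = 61140 mm^2
Rod-side annular area A_ann = π/4 × (279² − 215²) = 24830 mm^2
For equal Q, v ∝ 1/A, so v_ret/v_ext = A_cap/A_ann.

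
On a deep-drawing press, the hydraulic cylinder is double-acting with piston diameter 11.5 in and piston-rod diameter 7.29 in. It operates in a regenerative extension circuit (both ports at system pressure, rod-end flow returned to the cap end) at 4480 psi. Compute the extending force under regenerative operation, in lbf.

With equal pressure on both faces, forces on the annular region cancel; the net push is pressure × rod cross-section.
Rod cross-section A_rod = π/4 × (7.29 in)² = 41.74 in^2
F = P × A_rod

F ≈ 1.87e5 lbf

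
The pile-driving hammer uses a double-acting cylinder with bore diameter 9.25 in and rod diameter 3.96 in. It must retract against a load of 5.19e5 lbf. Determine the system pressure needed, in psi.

P ≈ 9460 psi

Rod-side annular area A_ann = π/4 × (9.25² − 3.96²) = 54.88 in^2
Retraction: pressure acts on the annular area.
P = F / A = 5.19e5 lbf / A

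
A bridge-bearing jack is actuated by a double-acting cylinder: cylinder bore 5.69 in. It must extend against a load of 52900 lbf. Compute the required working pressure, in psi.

P ≈ 2080 psi

Cap-side area A_cap = π/4 × (5.69 in)² = 25.43 in^2
P = F / A = 52900 lbf / A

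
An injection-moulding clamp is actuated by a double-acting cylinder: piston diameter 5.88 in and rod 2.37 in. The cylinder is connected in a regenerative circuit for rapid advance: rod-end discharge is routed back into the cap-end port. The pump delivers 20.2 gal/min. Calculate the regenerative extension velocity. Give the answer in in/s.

In regeneration the rod-end outflow joins the pump flow into the cap end, so the net volume the pump must supply per unit advance equals the rod cross-section area.
Rod cross-section A_rod = π/4 × (2.37 in)² = 4.412 in^2
v = Q_pump / A_rod

v ≈ 17.6 in/s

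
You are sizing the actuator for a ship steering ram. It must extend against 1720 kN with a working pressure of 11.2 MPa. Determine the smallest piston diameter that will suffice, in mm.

Extension force acts on the full piston face: F = P × (π/4)D².
D = √(4F / (πP)) = √(4 × 1720 kN / (π × 11.2 MPa))

D ≈ 442 mm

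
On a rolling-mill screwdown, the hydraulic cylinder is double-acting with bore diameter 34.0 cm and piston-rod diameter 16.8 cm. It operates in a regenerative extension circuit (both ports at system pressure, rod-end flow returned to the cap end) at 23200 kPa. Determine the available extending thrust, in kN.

With equal pressure on both faces, forces on the annular region cancel; the net push is pressure × rod cross-section.
Rod cross-section A_rod = π/4 × (16.8 cm)² = 221.7 cm^2
F = P × A_rod

F ≈ 514 kN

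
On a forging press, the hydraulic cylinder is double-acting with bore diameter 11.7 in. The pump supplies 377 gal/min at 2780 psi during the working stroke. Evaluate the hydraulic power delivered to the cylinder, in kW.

Hydraulic power = P × Q

W ≈ 456 kW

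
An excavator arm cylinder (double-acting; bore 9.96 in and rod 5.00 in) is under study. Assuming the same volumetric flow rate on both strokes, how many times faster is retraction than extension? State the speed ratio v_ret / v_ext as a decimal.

v_ret/v_ext ≈ 1.34

Cap-side area A_cap = π/4 × (9.96 in)² = 77.91 in^2
Rod-side annular area A_ann = π/4 × (9.96² − 5.00²) = 58.28 in^2
For equal Q, v ∝ 1/A, so v_ret/v_ext = A_cap/A_ann.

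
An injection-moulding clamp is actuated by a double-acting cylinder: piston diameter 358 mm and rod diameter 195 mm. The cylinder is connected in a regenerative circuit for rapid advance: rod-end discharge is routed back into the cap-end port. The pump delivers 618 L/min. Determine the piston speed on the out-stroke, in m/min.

v ≈ 20.7 m/min

In regeneration the rod-end outflow joins the pump flow into the cap end, so the net volume the pump must supply per unit advance equals the rod cross-section area.
Rod cross-section A_rod = π/4 × (195 mm)² = 29860 mm^2
v = Q_pump / A_rod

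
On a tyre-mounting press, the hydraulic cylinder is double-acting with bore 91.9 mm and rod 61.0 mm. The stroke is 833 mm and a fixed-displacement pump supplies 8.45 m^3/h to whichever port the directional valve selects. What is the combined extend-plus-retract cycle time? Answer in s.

t ≈ 3.67 s

Cap-side area A_cap = π/4 × (91.9 mm)² = 6633 mm^2
Rod-side annular area A_ann = π/4 × (91.9² − 61.0²) = 3711 mm^2
t_ext = A_cap·L/Q = 2.354 s
t_ret = A_ann·L/Q = 1.317 s
t_cycle = t_ext + t_ret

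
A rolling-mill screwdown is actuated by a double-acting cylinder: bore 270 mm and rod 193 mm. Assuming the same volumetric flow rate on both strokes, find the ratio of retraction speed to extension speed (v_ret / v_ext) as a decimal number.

v_ret/v_ext ≈ 2.04

Cap-side area A_cap = π/4 × (270 mm)² = 57260 mm^2
Rod-side annular area A_ann = π/4 × (270² − 193²) = 28000 mm^2
For equal Q, v ∝ 1/A, so v_ret/v_ext = A_cap/A_ann.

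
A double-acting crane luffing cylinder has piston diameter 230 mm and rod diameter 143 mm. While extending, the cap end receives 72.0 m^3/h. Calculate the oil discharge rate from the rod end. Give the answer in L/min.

Cap-side area A_cap = π/4 × (230 mm)² = 41550 mm^2
Rod-side annular area A_ann = π/4 × (230² − 143²) = 25490 mm^2
Piston speed v = Q_in/A_cap; rod-end outflow Q_out = v × A_ann = Q_in × A_ann/A_cap.

Q_out ≈ 736 L/min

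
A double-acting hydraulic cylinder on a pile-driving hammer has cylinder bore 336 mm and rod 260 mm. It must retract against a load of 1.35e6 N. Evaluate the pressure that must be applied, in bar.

P ≈ 379 bar

Rod-side annular area A_ann = π/4 × (336² − 260²) = 35580 mm^2
Retraction: pressure acts on the annular area.
P = F / A = 1.35e6 N / A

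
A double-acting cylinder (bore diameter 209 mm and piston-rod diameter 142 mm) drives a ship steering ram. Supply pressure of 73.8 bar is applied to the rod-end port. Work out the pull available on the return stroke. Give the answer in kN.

Rod-side annular area A_ann = π/4 × (209² − 142²) = 18470 mm^2
On retraction the pressure acts on the annular area (bore minus rod).
F = P × A_ann

F ≈ 136 kN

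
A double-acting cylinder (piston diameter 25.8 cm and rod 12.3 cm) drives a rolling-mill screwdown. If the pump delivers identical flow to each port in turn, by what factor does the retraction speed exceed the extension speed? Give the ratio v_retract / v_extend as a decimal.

v_ret/v_ext ≈ 1.29

Cap-side area A_cap = π/4 × (25.8 cm)² = 522.8 cm^2
Rod-side annular area A_ann = π/4 × (25.8² − 12.3²) = 404.0 cm^2
For equal Q, v ∝ 1/A, so v_ret/v_ext = A_cap/A_ann.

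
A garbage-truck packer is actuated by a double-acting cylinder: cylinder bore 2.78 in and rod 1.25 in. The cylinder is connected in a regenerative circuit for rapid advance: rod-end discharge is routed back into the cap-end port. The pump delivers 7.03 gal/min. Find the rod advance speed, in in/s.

In regeneration the rod-end outflow joins the pump flow into the cap end, so the net volume the pump must supply per unit advance equals the rod cross-section area.
Rod cross-section A_rod = π/4 × (1.25 in)² = 1.227 in^2
v = Q_pump / A_rod

v ≈ 22.1 in/s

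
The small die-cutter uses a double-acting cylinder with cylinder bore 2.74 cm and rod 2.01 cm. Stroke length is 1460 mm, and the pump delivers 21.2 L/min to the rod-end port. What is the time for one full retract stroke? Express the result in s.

Rod-side annular area A_ann = π/4 × (2.74² − 2.01²) = 2.723 cm^2
Swept volume V = A × L; t = V / Q = A·L / Q

t ≈ 1.13 s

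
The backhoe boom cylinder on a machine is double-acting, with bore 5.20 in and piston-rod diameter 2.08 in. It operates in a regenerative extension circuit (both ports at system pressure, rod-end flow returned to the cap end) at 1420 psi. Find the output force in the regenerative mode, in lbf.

F ≈ 4830 lbf

With equal pressure on both faces, forces on the annular region cancel; the net push is pressure × rod cross-section.
Rod cross-section A_rod = π/4 × (2.08 in)² = 3.398 in^2
F = P × A_rod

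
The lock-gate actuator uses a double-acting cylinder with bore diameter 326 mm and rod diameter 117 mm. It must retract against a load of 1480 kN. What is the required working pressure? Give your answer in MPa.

P ≈ 20.4 MPa

Rod-side annular area A_ann = π/4 × (326² − 117²) = 72720 mm^2
Retraction: pressure acts on the annular area.
P = F / A = 1480 kN / A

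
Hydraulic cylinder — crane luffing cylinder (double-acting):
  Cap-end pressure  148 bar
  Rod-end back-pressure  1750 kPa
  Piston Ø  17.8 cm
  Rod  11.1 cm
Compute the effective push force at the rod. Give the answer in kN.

F ≈ 342 kN

Cap-side area A_cap = π/4 × (17.8 cm)² = 248.8 cm^2
Rod-side annular area A_ann = π/4 × (17.8² − 11.1²) = 152.1 cm^2
Net thrust = P_cap·A_cap − P_rod·A_ann = 368.3 kN − 26.61 kN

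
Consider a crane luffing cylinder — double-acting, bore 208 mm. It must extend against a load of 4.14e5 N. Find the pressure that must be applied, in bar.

Cap-side area A_cap = π/4 × (208 mm)² = 33980 mm^2
P = F / A = 4.14e5 N / A

P ≈ 122 bar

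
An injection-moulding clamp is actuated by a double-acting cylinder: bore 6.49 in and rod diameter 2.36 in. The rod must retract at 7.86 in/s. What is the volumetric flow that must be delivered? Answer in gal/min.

Rod-side annular area A_ann = π/4 × (6.49² − 2.36²) = 28.71 in^2
Q = A × v

Q ≈ 58.6 gal/min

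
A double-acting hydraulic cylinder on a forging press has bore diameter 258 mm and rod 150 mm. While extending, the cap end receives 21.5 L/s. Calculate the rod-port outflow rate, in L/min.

Q_out ≈ 854 L/min

Cap-side area A_cap = π/4 × (258 mm)² = 52280 mm^2
Rod-side annular area A_ann = π/4 × (258² − 150²) = 34610 mm^2
Piston speed v = Q_in/A_cap; rod-end outflow Q_out = v × A_ann = Q_in × A_ann/A_cap.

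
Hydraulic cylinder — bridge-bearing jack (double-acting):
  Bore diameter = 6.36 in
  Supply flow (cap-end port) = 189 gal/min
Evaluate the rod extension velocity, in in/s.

Cap-side area A_cap = π/4 × (6.36 in)² = 31.77 in^2
v = Q / A

v ≈ 22.9 in/s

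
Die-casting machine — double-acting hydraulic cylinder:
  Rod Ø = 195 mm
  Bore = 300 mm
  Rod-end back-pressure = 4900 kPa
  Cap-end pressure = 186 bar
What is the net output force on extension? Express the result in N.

Cap-side area A_cap = π/4 × (300 mm)² = 70690 mm^2
Rod-side annular area A_ann = π/4 × (300² − 195²) = 40820 mm^2
Net thrust = P_cap·A_cap − P_rod·A_ann = 1.315e6 N − 2.000e5 N

F ≈ 1.11e6 N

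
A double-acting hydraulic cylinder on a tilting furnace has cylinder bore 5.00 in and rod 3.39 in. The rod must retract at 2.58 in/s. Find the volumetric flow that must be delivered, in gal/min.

Rod-side annular area A_ann = π/4 × (5.00² − 3.39²) = 10.61 in^2
Q = A × v

Q ≈ 7.11 gal/min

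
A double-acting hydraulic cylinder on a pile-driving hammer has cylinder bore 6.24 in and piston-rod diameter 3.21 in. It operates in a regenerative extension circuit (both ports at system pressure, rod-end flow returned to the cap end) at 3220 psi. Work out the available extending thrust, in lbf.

With equal pressure on both faces, forces on the annular region cancel; the net push is pressure × rod cross-section.
Rod cross-section A_rod = π/4 × (3.21 in)² = 8.093 in^2
F = P × A_rod

F ≈ 26100 lbf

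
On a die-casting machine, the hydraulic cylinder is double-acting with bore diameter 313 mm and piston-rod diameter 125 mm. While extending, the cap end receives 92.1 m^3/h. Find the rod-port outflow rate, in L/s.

Q_out ≈ 21.5 L/s

Cap-side area A_cap = π/4 × (313 mm)² = 76940 mm^2
Rod-side annular area A_ann = π/4 × (313² − 125²) = 64670 mm^2
Piston speed v = Q_in/A_cap; rod-end outflow Q_out = v × A_ann = Q_in × A_ann/A_cap.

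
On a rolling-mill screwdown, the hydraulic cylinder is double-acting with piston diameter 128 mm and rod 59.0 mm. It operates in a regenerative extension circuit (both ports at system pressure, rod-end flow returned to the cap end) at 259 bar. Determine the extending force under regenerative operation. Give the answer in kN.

F ≈ 70.8 kN

With equal pressure on both faces, forces on the annular region cancel; the net push is pressure × rod cross-section.
Rod cross-section A_rod = π/4 × (59.0 mm)² = 2734 mm^2
F = P × A_rod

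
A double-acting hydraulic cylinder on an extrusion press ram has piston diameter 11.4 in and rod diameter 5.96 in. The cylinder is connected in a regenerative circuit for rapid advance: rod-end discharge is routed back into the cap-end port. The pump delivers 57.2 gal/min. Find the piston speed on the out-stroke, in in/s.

In regeneration the rod-end outflow joins the pump flow into the cap end, so the net volume the pump must supply per unit advance equals the rod cross-section area.
Rod cross-section A_rod = π/4 × (5.96 in)² = 27.90 in^2
v = Q_pump / A_rod

v ≈ 7.89 in/s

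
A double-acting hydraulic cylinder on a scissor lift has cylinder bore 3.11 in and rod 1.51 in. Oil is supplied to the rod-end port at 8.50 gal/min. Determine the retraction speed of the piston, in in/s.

Rod-side annular area A_ann = π/4 × (3.11² − 1.51²) = 5.806 in^2
Flow into the rod-end port fills the annular volume.
v = Q / A

v ≈ 5.64 in/s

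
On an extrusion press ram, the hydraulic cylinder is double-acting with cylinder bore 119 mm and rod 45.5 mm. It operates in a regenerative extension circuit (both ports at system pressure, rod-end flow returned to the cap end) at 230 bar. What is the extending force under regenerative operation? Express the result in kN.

With equal pressure on both faces, forces on the annular region cancel; the net push is pressure × rod cross-section.
Rod cross-section A_rod = π/4 × (45.5 mm)² = 1626 mm^2
F = P × A_rod

F ≈ 37.4 kN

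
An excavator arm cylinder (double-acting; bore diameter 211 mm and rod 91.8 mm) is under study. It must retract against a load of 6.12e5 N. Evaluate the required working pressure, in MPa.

P ≈ 21.6 MPa

Rod-side annular area A_ann = π/4 × (211² − 91.8²) = 28350 mm^2
Retraction: pressure acts on the annular area.
P = F / A = 6.12e5 N / A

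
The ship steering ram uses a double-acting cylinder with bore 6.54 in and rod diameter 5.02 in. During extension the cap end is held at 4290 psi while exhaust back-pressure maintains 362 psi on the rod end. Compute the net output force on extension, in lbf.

F ≈ 1.39e5 lbf

Cap-side area A_cap = π/4 × (6.54 in)² = 33.59 in^2
Rod-side annular area A_ann = π/4 × (6.54² − 5.02²) = 13.80 in^2
Net thrust = P_cap·A_cap − P_rod·A_ann = 1.441e5 lbf − 4996 lbf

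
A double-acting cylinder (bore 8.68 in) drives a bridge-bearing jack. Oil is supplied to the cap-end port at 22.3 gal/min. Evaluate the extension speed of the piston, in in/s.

Cap-side area A_cap = π/4 × (8.68 in)² = 59.17 in^2
v = Q / A

v ≈ 1.45 in/s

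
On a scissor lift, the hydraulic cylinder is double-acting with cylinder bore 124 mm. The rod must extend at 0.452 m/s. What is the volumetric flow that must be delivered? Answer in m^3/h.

Q ≈ 19.7 m^3/h

Cap-side area A_cap = π/4 × (124 mm)² = 12080 mm^2
Q = A × v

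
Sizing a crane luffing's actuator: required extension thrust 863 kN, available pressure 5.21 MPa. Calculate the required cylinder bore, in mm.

D ≈ 459 mm

Extension force acts on the full piston face: F = P × (π/4)D².
D = √(4F / (πP)) = √(4 × 863 kN / (π × 5.21 MPa))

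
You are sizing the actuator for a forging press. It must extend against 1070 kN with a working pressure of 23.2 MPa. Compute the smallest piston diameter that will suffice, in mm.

Extension force acts on the full piston face: F = P × (π/4)D².
D = √(4F / (πP)) = √(4 × 1070 kN / (π × 23.2 MPa))

D ≈ 242 mm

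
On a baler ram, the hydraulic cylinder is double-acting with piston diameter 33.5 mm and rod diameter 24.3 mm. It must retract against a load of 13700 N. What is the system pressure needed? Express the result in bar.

P ≈ 328 bar

Rod-side annular area A_ann = π/4 × (33.5² − 24.3²) = 417.6 mm^2
Retraction: pressure acts on the annular area.
P = F / A = 13700 N / A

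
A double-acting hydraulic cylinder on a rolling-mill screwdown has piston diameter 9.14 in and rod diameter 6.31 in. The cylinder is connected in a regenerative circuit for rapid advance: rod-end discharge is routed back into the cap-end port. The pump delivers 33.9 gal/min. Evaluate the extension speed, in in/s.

v ≈ 4.17 in/s

In regeneration the rod-end outflow joins the pump flow into the cap end, so the net volume the pump must supply per unit advance equals the rod cross-section area.
Rod cross-section A_rod = π/4 × (6.31 in)² = 31.27 in^2
v = Q_pump / A_rod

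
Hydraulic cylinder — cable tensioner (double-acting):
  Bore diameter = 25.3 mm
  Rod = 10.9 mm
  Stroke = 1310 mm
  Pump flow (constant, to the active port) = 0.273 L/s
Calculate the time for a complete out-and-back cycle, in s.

Cap-side area A_cap = π/4 × (25.3 mm)² = 502.7 mm^2
Rod-side annular area A_ann = π/4 × (25.3² − 10.9²) = 409.4 mm^2
t_ext = A_cap·L/Q = 2.412 s
t_ret = A_ann·L/Q = 1.965 s
t_cycle = t_ext + t_ret

t ≈ 4.38 s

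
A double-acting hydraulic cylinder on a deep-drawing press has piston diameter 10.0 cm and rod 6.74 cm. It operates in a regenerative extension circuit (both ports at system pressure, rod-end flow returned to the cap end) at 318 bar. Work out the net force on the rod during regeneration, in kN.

With equal pressure on both faces, forces on the annular region cancel; the net push is pressure × rod cross-section.
Rod cross-section A_rod = π/4 × (6.74 cm)² = 35.68 cm^2
F = P × A_rod

F ≈ 113 kN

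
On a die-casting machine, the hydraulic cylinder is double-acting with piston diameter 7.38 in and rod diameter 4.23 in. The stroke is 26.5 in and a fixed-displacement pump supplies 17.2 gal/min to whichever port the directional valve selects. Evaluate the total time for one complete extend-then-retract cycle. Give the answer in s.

t ≈ 28.6 s

Cap-side area A_cap = π/4 × (7.38 in)² = 42.78 in^2
Rod-side annular area A_ann = π/4 × (7.38² − 4.23²) = 28.72 in^2
t_ext = A_cap·L/Q = 17.12 s
t_ret = A_ann·L/Q = 11.49 s
t_cycle = t_ext + t_ret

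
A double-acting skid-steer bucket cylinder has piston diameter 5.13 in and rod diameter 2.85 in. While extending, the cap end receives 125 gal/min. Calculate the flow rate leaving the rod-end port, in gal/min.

Q_out ≈ 86.4 gal/min

Cap-side area A_cap = π/4 × (5.13 in)² = 20.67 in^2
Rod-side annular area A_ann = π/4 × (5.13² − 2.85²) = 14.29 in^2
Piston speed v = Q_in/A_cap; rod-end outflow Q_out = v × A_ann = Q_in × A_ann/A_cap.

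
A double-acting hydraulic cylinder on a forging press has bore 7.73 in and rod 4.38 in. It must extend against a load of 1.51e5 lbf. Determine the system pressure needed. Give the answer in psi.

Cap-side area A_cap = π/4 × (7.73 in)² = 46.93 in^2
P = F / A = 1.51e5 lbf / A

P ≈ 3220 psi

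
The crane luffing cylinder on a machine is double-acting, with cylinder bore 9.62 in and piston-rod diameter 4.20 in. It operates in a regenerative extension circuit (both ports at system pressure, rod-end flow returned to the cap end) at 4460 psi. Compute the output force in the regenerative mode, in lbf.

With equal pressure on both faces, forces on the annular region cancel; the net push is pressure × rod cross-section.
Rod cross-section A_rod = π/4 × (4.20 in)² = 13.85 in^2
F = P × A_rod

F ≈ 61800 lbf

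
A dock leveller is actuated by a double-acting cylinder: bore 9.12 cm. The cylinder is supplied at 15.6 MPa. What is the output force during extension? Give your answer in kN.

Cap-side area A_cap = π/4 × (9.12 cm)² = 65.33 cm^2
F = P × A_cap = 15.6 MPa × A_cap

F ≈ 102 kN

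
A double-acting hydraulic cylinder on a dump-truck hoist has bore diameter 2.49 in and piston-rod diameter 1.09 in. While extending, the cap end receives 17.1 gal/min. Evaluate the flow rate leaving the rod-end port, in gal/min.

Cap-side area A_cap = π/4 × (2.49 in)² = 4.870 in^2
Rod-side annular area A_ann = π/4 × (2.49² − 1.09²) = 3.936 in^2
Piston speed v = Q_in/A_cap; rod-end outflow Q_out = v × A_ann = Q_in × A_ann/A_cap.

Q_out ≈ 13.8 gal/min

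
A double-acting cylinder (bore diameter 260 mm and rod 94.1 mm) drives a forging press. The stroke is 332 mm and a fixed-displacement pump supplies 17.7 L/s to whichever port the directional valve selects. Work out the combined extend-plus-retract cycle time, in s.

t ≈ 1.86 s

Cap-side area A_cap = π/4 × (260 mm)² = 53090 mm^2
Rod-side annular area A_ann = π/4 × (260² − 94.1²) = 46140 mm^2
t_ext = A_cap·L/Q = 0.9959 s
t_ret = A_ann·L/Q = 0.8654 s
t_cycle = t_ext + t_ret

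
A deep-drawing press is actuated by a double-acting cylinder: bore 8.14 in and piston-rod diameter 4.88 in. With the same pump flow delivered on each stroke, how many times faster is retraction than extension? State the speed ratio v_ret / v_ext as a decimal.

Cap-side area A_cap = π/4 × (8.14 in)² = 52.04 in^2
Rod-side annular area A_ann = π/4 × (8.14² − 4.88²) = 33.34 in^2
For equal Q, v ∝ 1/A, so v_ret/v_ext = A_cap/A_ann.

v_ret/v_ext ≈ 1.56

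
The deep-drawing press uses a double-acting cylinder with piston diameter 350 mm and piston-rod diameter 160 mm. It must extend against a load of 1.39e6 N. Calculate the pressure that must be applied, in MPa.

P ≈ 14.4 MPa

Cap-side area A_cap = π/4 × (350 mm)² = 96210 mm^2
P = F / A = 1.39e6 N / A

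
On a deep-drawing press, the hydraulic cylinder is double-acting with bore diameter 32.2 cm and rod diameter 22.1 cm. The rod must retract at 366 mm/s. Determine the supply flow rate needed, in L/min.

Rod-side annular area A_ann = π/4 × (32.2² − 22.1²) = 430.7 cm^2
Q = A × v

Q ≈ 946 L/min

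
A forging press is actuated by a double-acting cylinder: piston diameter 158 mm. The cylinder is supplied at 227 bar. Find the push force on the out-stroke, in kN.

Cap-side area A_cap = π/4 × (158 mm)² = 19610 mm^2
F = P × A_cap = 227 bar × A_cap

F ≈ 445 kN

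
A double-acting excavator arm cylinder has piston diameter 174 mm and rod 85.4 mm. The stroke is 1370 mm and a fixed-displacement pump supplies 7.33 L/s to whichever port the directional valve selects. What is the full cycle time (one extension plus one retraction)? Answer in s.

t ≈ 7.82 s

Cap-side area A_cap = π/4 × (174 mm)² = 23780 mm^2
Rod-side annular area A_ann = π/4 × (174² − 85.4²) = 18050 mm^2
t_ext = A_cap·L/Q = 4.444 s
t_ret = A_ann·L/Q = 3.374 s
t_cycle = t_ext + t_ret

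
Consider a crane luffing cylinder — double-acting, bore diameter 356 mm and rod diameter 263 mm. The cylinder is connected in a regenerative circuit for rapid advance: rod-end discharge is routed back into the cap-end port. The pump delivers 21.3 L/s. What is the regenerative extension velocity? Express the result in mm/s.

In regeneration the rod-end outflow joins the pump flow into the cap end, so the net volume the pump must supply per unit advance equals the rod cross-section area.
Rod cross-section A_rod = π/4 × (263 mm)² = 54330 mm^2
v = Q_pump / A_rod

v ≈ 392 mm/s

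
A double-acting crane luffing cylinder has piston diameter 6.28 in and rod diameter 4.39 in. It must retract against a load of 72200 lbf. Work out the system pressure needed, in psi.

P ≈ 4560 psi

Rod-side annular area A_ann = π/4 × (6.28² − 4.39²) = 15.84 in^2
Retraction: pressure acts on the annular area.
P = F / A = 72200 lbf / A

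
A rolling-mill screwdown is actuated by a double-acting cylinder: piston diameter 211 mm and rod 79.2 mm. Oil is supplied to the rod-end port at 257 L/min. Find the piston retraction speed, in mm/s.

Rod-side annular area A_ann = π/4 × (211² − 79.2²) = 30040 mm^2
Flow into the rod-end port fills the annular volume.
v = Q / A

v ≈ 143 mm/s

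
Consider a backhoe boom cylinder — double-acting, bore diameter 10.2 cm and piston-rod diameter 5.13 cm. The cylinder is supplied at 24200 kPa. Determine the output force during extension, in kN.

Cap-side area A_cap = π/4 × (10.2 cm)² = 81.71 cm^2
F = P × A_cap = 24200 kPa × A_cap

F ≈ 198 kN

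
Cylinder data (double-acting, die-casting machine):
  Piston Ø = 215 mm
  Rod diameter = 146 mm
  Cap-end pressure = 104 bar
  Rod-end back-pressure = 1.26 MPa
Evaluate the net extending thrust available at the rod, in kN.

F ≈ 353 kN

Cap-side area A_cap = π/4 × (215 mm)² = 36310 mm^2
Rod-side annular area A_ann = π/4 × (215² − 146²) = 19560 mm^2
Net thrust = P_cap·A_cap − P_rod·A_ann = 377.6 kN − 24.65 kN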